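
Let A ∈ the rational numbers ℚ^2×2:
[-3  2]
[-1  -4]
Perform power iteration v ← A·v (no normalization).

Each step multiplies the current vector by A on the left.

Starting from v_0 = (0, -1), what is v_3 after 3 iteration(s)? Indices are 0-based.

v_0 = (0, -1).
v_1 = A·v_0 = (-2, 4).
v_2 = A·v_1 = (14, -14).
v_3 = A·v_2 = (-70, 42).

v_3 = (-70, 42)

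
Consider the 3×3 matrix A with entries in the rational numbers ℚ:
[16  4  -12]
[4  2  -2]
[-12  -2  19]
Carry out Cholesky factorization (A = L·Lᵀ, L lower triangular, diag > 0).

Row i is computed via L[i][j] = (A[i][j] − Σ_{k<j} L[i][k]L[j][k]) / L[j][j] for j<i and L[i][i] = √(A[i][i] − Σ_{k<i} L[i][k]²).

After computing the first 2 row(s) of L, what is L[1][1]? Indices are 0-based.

Step 1: L[0][0] = √(16) = 4.
  L[1][0] = (4) / L[0][0] = 1.
Step 2: L[1][1] = √(1) = 1.

L[1][1] = 1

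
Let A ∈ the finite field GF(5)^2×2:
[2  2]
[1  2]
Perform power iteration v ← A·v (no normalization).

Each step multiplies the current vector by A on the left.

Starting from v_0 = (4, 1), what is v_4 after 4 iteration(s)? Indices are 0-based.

v_4 = (3, 0)

v_0 = (4, 1).
v_1 = A·v_0 = (0, 1).
v_2 = A·v_1 = (2, 2).
v_3 = A·v_2 = (3, 1).
v_4 = A·v_3 = (3, 0).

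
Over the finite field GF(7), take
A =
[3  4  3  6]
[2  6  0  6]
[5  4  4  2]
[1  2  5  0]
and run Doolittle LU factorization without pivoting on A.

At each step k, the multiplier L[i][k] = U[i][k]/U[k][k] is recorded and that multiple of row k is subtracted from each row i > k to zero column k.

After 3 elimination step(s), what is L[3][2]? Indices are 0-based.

k=0: U[0][0]=3
  eliminate (1,0): mult=3, new row 1: (0, 1, 5, 2); set L[1][0]=3
  eliminate (2,0): mult=4, new row 2: (0, 2, 6, 6); set L[2][0]=4
  eliminate (3,0): mult=5, new row 3: (0, 3, 4, 5); set L[3][0]=5
k=1: U[1][1]=1
  eliminate (2,1): mult=2, new row 2: (0, 0, 3, 2); set L[2][1]=2
  eliminate (3,1): mult=3, new row 3: (0, 0, 3, 6); set L[3][1]=3
k=2: U[2][2]=3
  eliminate (3,2): mult=1, new row 3: (0, 0, 0, 4); set L[3][2]=1

L[3][2] = 1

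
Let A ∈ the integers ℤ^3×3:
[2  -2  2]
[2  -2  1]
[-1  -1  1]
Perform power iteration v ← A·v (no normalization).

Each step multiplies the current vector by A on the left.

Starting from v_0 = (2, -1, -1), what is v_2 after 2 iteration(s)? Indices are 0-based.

v_2 = (-6, -4, -11)

v_0 = (2, -1, -1).
v_1 = A·v_0 = (4, 5, -2).
v_2 = A·v_1 = (-6, -4, -11).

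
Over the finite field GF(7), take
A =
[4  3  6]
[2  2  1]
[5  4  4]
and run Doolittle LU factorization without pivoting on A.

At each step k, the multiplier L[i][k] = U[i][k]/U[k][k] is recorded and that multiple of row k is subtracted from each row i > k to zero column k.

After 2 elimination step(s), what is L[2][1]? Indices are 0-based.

L[2][1] = 4

k=0: U[0][0]=4
  eliminate (1,0): mult=4, new row 1: (0, 4, 5); set L[1][0]=4
  eliminate (2,0): mult=3, new row 2: (0, 2, 0); set L[2][0]=3
k=1: U[1][1]=4
  eliminate (2,1): mult=4, new row 2: (0, 0, 1); set L[2][1]=4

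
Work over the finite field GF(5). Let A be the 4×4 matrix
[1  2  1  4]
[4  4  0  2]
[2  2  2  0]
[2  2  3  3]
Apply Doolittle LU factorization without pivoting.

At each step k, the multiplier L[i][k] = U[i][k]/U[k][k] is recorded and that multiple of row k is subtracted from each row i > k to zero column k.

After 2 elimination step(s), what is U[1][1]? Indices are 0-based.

[col 0] pivot 1
  R1 -= 4*R0 → (0, 1, 1, 1)  (L[1][0] := 4)
  R2 -= 2*R0 → (0, 3, 0, 2)  (L[2][0] := 2)
  R3 -= 2*R0 → (0, 3, 1, 0)  (L[3][0] := 2)
[col 1] pivot 1
  R2 -= 3*R1 → (0, 0, 2, 4)  (L[2][1] := 3)
  R3 -= 3*R1 → (0, 0, 3, 2)  (L[3][1] := 3)

U[1][1] = 1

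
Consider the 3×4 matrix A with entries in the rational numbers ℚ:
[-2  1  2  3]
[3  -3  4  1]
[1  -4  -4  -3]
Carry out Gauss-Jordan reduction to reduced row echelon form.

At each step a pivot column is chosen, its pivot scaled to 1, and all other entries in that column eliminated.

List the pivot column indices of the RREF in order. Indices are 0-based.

step 1: normalize row 0 (÷-2) = (1, -1/2, -1, -3/2)
  row 1: subtract 3×row0 = (0, -3/2, 7, 11/2)
  row 2: subtract 1×row0 = (0, -7/2, -3, -3/2)
step 2: normalize row 1 (÷-3/2) = (0, 1, -14/3, -11/3)
  row 0: subtract -1/2×row1 = (1, 0, -10/3, -10/3)
  row 2: subtract -7/2×row1 = (0, 0, -58/3, -43/3)
step 3: normalize row 2 (÷-58/3) = (0, 0, 1, 43/58)
  row 0: subtract -10/3×row2 = (1, 0, 0, -25/29)
  row 1: subtract -14/3×row2 = (0, 1, 0, -6/29)

pivot columns: 0, 1, 2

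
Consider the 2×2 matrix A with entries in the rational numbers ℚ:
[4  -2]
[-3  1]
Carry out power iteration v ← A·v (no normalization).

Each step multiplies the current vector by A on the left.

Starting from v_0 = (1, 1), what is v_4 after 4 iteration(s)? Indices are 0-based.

v_4 = (344, -236)

v_0 = (1, 1).
v_1 = A·v_0 = (2, -2).
v_2 = A·v_1 = (12, -8).
v_3 = A·v_2 = (64, -44).
v_4 = A·v_3 = (344, -236).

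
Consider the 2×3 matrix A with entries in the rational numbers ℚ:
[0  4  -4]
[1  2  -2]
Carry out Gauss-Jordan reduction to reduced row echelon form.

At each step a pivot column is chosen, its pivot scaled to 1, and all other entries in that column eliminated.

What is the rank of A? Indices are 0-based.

pivot(0,0): swap R0↔R1
pivot(0,0)=1: scale R0 → (1, 2, -2)
pivot(1,1)=4: scale R1 → (0, 1, -1)
  clear (0,1): R0 −= (2)R1 → (1, 0, 0)

rank = 2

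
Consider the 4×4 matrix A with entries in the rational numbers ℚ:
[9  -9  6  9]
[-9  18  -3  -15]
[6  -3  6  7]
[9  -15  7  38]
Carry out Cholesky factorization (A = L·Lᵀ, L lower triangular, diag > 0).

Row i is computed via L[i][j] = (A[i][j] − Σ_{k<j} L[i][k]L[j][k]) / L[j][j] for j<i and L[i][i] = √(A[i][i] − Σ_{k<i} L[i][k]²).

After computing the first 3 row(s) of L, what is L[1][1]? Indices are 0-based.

Step 1: L[0][0] = √(9) = 3.
  L[1][0] = (-9) / L[0][0] = -3.
Step 2: L[1][1] = √(9) = 3.
  L[2][0] = (6) / L[0][0] = 2.
  L[2][1] = (3) / L[1][1] = 1.
Step 3: L[2][2] = √(1) = 1.

L[1][1] = 3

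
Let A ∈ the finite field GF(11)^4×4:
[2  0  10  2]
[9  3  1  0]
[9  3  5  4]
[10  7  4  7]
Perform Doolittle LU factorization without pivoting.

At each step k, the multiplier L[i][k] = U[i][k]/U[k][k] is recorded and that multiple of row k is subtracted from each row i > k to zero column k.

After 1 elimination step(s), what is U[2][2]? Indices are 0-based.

Step 1: pivot at (0,0) is 2.
  row1 ← row1 − (10)·row0  ⇒  L[1][0]=10, U row1=(0, 3, 0, 2)
  row2 ← row2 − (10)·row0  ⇒  L[2][0]=10, U row2=(0, 3, 4, 6)
  row3 ← row3 − (5)·row0  ⇒  L[3][0]=5, U row3=(0, 7, 9, 8)

U[2][2] = 4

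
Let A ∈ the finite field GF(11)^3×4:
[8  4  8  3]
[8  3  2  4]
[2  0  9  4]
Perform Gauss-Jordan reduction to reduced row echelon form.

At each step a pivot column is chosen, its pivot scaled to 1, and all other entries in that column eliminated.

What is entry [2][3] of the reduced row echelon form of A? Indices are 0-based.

M[2][3] = 8

[1] R0 /= 8  ⇒  (1, 6, 1, 10)
     R1 -= 8·R0  ⇒  (0, 10, 5, 1)
     R2 -= 2·R0  ⇒  (0, 10, 7, 6)
[2] R1 /= 10  ⇒  (0, 1, 6, 10)
     R0 -= 6·R1  ⇒  (1, 0, 9, 5)
     R2 -= 10·R1  ⇒  (0, 0, 2, 5)
[3] R2 /= 2  ⇒  (0, 0, 1, 8)
     R0 -= 9·R2  ⇒  (1, 0, 0, 10)
     R1 -= 6·R2  ⇒  (0, 1, 0, 6)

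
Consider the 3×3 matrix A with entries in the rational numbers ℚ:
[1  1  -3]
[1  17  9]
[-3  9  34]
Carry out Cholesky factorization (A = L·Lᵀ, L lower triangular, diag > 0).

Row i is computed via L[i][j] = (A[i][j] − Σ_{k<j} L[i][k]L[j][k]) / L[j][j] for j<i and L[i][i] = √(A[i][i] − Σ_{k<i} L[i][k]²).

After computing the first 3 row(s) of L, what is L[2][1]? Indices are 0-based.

L[2][1] = 3

Step 1: L[0][0] = √(1) = 1.
  L[1][0] = (1) / L[0][0] = 1.
Step 2: L[1][1] = √(16) = 4.
  L[2][0] = (-3) / L[0][0] = -3.
  L[2][1] = (12) / L[1][1] = 3.
Step 3: L[2][2] = √(16) = 4.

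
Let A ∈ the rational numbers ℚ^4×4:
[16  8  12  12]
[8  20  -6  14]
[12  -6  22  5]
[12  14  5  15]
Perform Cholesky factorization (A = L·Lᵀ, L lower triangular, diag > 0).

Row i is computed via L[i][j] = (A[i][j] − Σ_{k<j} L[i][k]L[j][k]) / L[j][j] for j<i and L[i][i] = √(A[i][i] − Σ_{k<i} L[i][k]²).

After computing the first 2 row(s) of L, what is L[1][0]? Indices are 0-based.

Step 1: L[0][0] = √(16) = 4.
  L[1][0] = (8) / L[0][0] = 2.
Step 2: L[1][1] = √(16) = 4.

L[1][0] = 2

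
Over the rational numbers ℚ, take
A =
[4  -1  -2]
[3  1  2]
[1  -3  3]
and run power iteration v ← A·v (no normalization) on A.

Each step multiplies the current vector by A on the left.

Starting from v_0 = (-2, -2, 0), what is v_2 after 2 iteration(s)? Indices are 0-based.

v_0 = (-2, -2, 0).
v_1 = A·v_0 = (-6, -8, 4).
v_2 = A·v_1 = (-24, -18, 30).

v_2 = (-24, -18, 30)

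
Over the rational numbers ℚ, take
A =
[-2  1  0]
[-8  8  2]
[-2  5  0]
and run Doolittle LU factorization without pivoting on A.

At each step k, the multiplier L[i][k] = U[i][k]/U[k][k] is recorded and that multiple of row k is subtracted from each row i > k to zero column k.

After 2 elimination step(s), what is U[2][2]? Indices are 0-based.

U[2][2] = -2

[col 0] pivot -2
  R1 -= 4*R0 → (0, 4, 2)  (L[1][0] := 4)
  R2 -= 1*R0 → (0, 4, 0)  (L[2][0] := 1)
[col 1] pivot 4
  R2 -= 1*R1 → (0, 0, -2)  (L[2][1] := 1)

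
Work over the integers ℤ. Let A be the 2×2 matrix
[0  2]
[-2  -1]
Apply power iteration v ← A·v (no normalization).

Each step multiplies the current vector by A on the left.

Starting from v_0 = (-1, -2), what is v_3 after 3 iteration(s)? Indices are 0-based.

v_3 = (8, -20)

v_0 = (-1, -2).
v_1 = A·v_0 = (-4, 4).
v_2 = A·v_1 = (8, 4).
v_3 = A·v_2 = (8, -20).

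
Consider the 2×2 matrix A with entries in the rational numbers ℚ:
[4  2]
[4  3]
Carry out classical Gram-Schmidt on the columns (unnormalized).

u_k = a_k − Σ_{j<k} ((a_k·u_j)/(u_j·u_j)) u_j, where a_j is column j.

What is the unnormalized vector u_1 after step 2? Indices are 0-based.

u_1 = (-1/2, 1/2)

Step 1: u_0 = a_0 = (4, 4).
Step 2: u_1 = a_1 − (5/8)·u_0 = (-1/2, 1/2).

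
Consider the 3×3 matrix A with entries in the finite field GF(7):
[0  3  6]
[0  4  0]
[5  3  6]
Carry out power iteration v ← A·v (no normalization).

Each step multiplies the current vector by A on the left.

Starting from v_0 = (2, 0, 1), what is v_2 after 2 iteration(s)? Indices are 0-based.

v_0 = (2, 0, 1).
v_1 = A·v_0 = (6, 0, 2).
v_2 = A·v_1 = (5, 0, 0).

v_2 = (5, 0, 0)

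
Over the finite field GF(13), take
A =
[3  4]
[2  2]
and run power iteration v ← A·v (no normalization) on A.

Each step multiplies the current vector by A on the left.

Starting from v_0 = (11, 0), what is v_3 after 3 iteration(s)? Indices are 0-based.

v_3 = (0, 9)

v_0 = (11, 0).
v_1 = A·v_0 = (7, 9).
v_2 = A·v_1 = (5, 6).
v_3 = A·v_2 = (0, 9).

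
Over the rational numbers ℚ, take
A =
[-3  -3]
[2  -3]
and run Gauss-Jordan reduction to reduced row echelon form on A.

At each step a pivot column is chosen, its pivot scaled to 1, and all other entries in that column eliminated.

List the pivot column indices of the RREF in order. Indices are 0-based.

pivot columns: 0, 1

step 1: normalize row 0 (÷-3) = (1, 1)
  row 1: subtract 2×row0 = (0, -5)
step 2: normalize row 1 (÷-5) = (0, 1)
  row 0: subtract 1×row1 = (1, 0)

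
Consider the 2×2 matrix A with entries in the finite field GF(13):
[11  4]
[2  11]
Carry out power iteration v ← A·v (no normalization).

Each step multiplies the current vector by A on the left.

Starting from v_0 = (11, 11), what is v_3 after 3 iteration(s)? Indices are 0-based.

v_3 = (4, 6)

v_0 = (11, 11).
v_1 = A·v_0 = (9, 0).
v_2 = A·v_1 = (8, 5).
v_3 = A·v_2 = (4, 6).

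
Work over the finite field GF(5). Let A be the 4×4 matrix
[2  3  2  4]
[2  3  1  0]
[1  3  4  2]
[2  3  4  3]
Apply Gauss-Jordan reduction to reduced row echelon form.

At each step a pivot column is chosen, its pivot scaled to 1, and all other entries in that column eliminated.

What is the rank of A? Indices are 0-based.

pivot(0,0)=2: scale R0 → (1, 4, 1, 2)
  clear (1,0): R1 −= (2)R0 → (0, 0, 4, 1)
  clear (2,0): R2 −= (1)R0 → (0, 4, 3, 0)
  clear (3,0): R3 −= (2)R0 → (0, 0, 2, 4)
pivot(1,1): swap R1↔R2
pivot(1,1)=4: scale R1 → (0, 1, 2, 0)
  clear (0,1): R0 −= (4)R1 → (1, 0, 3, 2)
pivot(2,2)=4: scale R2 → (0, 0, 1, 4)
  clear (0,2): R0 −= (3)R2 → (1, 0, 0, 0)
  clear (1,2): R1 −= (2)R2 → (0, 1, 0, 2)
  clear (3,2): R3 −= (2)R2 → (0, 0, 0, 1)
pivot(3,3)=1: scale R3 → (0, 0, 0, 1)
  clear (1,3): R1 −= (2)R3 → (0, 1, 0, 0)
  clear (2,3): R2 −= (4)R3 → (0, 0, 1, 0)

rank = 4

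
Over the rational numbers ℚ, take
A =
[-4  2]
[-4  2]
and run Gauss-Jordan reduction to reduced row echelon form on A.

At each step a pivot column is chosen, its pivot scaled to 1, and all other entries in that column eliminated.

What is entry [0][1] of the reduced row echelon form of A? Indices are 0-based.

[1] R0 /= -4  ⇒  (1, -1/2)
     R1 -= -4·R0  ⇒  (0, 0)
column 1 empty below row 1

M[0][1] = -1/2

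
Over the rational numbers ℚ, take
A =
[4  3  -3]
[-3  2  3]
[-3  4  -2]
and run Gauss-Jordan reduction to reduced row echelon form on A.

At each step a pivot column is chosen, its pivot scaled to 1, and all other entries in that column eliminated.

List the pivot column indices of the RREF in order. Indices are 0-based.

pivot columns: 0, 1, 2

step 1: normalize row 0 (÷4) = (1, 3/4, -3/4)
  row 1: subtract -3×row0 = (0, 17/4, 3/4)
  row 2: subtract -3×row0 = (0, 25/4, -17/4)
step 2: normalize row 1 (÷17/4) = (0, 1, 3/17)
  row 0: subtract 3/4×row1 = (1, 0, -15/17)
  row 2: subtract 25/4×row1 = (0, 0, -91/17)
step 3: normalize row 2 (÷-91/17) = (0, 0, 1)
  row 0: subtract -15/17×row2 = (1, 0, 0)
  row 1: subtract 3/17×row2 = (0, 1, 0)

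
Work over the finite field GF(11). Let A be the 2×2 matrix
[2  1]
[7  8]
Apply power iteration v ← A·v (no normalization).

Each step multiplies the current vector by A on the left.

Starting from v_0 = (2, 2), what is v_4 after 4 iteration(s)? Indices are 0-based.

v_0 = (2, 2).
v_1 = A·v_0 = (6, 8).
v_2 = A·v_1 = (9, 7).
v_3 = A·v_2 = (3, 9).
v_4 = A·v_3 = (4, 5).

v_4 = (4, 5)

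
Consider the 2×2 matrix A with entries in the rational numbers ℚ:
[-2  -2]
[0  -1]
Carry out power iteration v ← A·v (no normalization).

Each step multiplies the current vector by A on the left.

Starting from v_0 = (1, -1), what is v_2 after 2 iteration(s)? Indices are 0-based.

v_2 = (-2, -1)

v_0 = (1, -1).
v_1 = A·v_0 = (0, 1).
v_2 = A·v_1 = (-2, -1).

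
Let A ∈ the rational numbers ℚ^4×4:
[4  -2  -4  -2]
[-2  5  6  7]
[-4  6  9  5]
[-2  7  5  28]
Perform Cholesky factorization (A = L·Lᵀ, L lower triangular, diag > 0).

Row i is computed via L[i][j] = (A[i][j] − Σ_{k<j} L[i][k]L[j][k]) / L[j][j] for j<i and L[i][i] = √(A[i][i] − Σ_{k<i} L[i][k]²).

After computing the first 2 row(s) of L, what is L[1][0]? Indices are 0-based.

Step 1: L[0][0] = √(4) = 2.
  L[1][0] = (-2) / L[0][0] = -1.
Step 2: L[1][1] = √(4) = 2.

L[1][0] = -1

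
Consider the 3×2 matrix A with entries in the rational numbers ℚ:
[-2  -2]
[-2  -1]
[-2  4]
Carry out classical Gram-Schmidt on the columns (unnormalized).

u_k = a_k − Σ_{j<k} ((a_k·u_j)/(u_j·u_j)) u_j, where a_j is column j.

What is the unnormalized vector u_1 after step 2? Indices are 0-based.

Step 1: u_0 = a_0 = (-2, -2, -2).
Step 2: u_1 = a_1 − (-1/6)·u_0 = (-7/3, -4/3, 11/3).

u_1 = (-7/3, -4/3, 11/3)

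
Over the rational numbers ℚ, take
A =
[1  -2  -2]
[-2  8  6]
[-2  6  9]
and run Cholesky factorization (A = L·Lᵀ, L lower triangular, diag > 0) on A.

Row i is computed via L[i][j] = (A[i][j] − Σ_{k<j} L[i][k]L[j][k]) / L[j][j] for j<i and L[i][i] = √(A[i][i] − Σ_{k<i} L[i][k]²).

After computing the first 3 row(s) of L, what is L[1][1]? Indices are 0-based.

L[1][1] = 2

Step 1: L[0][0] = √(1) = 1.
  L[1][0] = (-2) / L[0][0] = -2.
Step 2: L[1][1] = √(4) = 2.
  L[2][0] = (-2) / L[0][0] = -2.
  L[2][1] = (2) / L[1][1] = 1.
Step 3: L[2][2] = √(4) = 2.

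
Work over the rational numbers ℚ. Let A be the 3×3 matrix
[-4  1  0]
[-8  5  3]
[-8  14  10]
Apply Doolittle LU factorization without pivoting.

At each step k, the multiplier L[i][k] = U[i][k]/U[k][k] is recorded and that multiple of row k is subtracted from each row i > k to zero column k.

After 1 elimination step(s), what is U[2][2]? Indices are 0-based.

U[2][2] = 10

k=0: U[0][0]=-4
  eliminate (1,0): mult=2, new row 1: (0, 3, 3); set L[1][0]=2
  eliminate (2,0): mult=2, new row 2: (0, 12, 10); set L[2][0]=2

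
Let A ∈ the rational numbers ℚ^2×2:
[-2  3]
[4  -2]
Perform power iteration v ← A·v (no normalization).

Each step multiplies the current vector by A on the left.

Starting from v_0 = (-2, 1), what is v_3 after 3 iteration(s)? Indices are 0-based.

v_0 = (-2, 1).
v_1 = A·v_0 = (7, -10).
v_2 = A·v_1 = (-44, 48).
v_3 = A·v_2 = (232, -272).

v_3 = (232, -272)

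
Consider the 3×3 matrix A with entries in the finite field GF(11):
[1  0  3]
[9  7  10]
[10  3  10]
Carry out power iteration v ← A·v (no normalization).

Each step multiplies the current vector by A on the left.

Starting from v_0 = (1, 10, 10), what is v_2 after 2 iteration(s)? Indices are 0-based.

v_2 = (0, 6, 3)

v_0 = (1, 10, 10).
v_1 = A·v_0 = (9, 3, 8).
v_2 = A·v_1 = (0, 6, 3).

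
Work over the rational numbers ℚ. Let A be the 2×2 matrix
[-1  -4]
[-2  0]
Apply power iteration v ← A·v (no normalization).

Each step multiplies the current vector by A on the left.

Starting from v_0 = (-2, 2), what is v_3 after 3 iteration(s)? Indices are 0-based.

v_0 = (-2, 2).
v_1 = A·v_0 = (-6, 4).
v_2 = A·v_1 = (-10, 12).
v_3 = A·v_2 = (-38, 20).

v_3 = (-38, 20)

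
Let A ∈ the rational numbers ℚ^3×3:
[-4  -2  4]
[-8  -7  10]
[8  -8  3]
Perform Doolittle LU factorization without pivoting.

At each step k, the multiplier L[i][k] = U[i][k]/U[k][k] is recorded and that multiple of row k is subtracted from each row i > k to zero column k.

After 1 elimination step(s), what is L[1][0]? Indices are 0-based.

L[1][0] = 2

[col 0] pivot -4
  R1 -= 2*R0 → (0, -3, 2)  (L[1][0] := 2)
  R2 -= -2*R0 → (0, -12, 11)  (L[2][0] := -2)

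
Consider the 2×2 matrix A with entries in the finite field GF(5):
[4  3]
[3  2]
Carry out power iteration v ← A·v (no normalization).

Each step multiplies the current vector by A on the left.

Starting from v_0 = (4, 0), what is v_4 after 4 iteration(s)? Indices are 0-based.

v_0 = (4, 0).
v_1 = A·v_0 = (1, 2).
v_2 = A·v_1 = (0, 2).
v_3 = A·v_2 = (1, 4).
v_4 = A·v_3 = (1, 1).

v_4 = (1, 1)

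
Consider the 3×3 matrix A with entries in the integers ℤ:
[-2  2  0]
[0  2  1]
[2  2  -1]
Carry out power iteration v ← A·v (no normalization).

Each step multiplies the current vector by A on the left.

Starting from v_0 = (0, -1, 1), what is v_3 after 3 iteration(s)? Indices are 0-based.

v_3 = (-14, -13, -3)

v_0 = (0, -1, 1).
v_1 = A·v_0 = (-2, -1, -3).
v_2 = A·v_1 = (2, -5, -3).
v_3 = A·v_2 = (-14, -13, -3).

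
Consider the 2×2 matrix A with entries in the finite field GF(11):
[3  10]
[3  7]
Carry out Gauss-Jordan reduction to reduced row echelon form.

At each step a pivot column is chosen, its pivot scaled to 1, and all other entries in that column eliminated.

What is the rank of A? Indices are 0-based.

[1] R0 /= 3  ⇒  (1, 7)
     R1 -= 3·R0  ⇒  (0, 8)
[2] R1 /= 8  ⇒  (0, 1)
     R0 -= 7·R1  ⇒  (1, 0)

rank = 2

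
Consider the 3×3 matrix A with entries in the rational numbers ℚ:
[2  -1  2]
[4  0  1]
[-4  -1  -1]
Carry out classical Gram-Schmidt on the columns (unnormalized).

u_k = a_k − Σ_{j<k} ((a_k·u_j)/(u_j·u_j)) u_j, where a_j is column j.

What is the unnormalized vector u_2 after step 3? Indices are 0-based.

Step 1: u_0 = a_0 = (2, 4, -4).
Step 2: u_1 = a_1 − (1/18)·u_0 = (-10/9, -2/9, -7/9).
Step 3: u_2 = a_2 − (1/3)·u_0 − (-15/17)·u_1 = (6/17, -9/17, -6/17).

u_2 = (6/17, -9/17, -6/17)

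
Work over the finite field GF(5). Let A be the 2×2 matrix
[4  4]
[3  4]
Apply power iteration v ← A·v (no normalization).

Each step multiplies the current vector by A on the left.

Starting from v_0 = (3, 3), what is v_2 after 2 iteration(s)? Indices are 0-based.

v_0 = (3, 3).
v_1 = A·v_0 = (4, 1).
v_2 = A·v_1 = (0, 1).

v_2 = (0, 1)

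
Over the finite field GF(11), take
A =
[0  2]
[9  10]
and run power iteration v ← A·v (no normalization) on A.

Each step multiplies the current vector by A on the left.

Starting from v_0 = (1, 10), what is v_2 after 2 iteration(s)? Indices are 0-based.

v_2 = (9, 5)

v_0 = (1, 10).
v_1 = A·v_0 = (9, 10).
v_2 = A·v_1 = (9, 5).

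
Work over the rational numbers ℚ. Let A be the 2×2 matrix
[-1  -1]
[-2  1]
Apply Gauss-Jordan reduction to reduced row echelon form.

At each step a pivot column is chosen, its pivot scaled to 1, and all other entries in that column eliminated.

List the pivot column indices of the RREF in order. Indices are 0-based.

[1] R0 /= -1  ⇒  (1, 1)
     R1 -= -2·R0  ⇒  (0, 3)
[2] R1 /= 3  ⇒  (0, 1)
     R0 -= 1·R1  ⇒  (1, 0)

pivot columns: 0, 1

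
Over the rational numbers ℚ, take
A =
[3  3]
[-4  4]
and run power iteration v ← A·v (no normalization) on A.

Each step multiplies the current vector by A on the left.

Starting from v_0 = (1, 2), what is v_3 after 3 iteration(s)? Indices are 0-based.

v_3 = (57, -236)

v_0 = (1, 2).
v_1 = A·v_0 = (9, 4).
v_2 = A·v_1 = (39, -20).
v_3 = A·v_2 = (57, -236).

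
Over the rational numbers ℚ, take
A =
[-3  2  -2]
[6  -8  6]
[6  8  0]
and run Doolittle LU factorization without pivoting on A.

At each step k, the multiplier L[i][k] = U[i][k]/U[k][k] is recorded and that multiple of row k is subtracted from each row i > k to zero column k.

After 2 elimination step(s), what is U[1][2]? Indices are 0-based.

k=0: U[0][0]=-3
  eliminate (1,0): mult=-2, new row 1: (0, -4, 2); set L[1][0]=-2
  eliminate (2,0): mult=-2, new row 2: (0, 12, -4); set L[2][0]=-2
k=1: U[1][1]=-4
  eliminate (2,1): mult=-3, new row 2: (0, 0, 2); set L[2][1]=-3

U[1][2] = 2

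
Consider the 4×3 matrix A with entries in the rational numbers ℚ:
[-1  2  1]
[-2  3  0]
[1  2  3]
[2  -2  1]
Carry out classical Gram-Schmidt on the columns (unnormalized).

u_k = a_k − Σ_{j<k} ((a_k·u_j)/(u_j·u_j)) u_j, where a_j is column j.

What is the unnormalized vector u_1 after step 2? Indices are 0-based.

u_1 = (1, 1, 3, 0)

Step 1: u_0 = a_0 = (-1, -2, 1, 2).
Step 2: u_1 = a_1 − (-1)·u_0 = (1, 1, 3, 0).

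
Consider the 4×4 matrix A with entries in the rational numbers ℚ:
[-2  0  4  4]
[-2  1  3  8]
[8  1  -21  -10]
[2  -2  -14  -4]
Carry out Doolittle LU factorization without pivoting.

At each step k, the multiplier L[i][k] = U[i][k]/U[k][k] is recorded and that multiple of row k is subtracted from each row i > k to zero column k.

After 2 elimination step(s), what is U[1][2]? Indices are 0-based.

U[1][2] = -1

k=0: U[0][0]=-2
  eliminate (1,0): mult=1, new row 1: (0, 1, -1, 4); set L[1][0]=1
  eliminate (2,0): mult=-4, new row 2: (0, 1, -5, 6); set L[2][0]=-4
  eliminate (3,0): mult=-1, new row 3: (0, -2, -10, 0); set L[3][0]=-1
k=1: U[1][1]=1
  eliminate (2,1): mult=1, new row 2: (0, 0, -4, 2); set L[2][1]=1
  eliminate (3,1): mult=-2, new row 3: (0, 0, -12, 8); set L[3][1]=-2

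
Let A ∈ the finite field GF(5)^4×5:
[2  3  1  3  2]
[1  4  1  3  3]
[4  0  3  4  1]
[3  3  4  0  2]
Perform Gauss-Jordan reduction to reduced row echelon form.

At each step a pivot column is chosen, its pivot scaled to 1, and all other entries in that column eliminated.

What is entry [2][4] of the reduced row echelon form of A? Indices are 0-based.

step 1: normalize row 0 (÷2) = (1, 4, 3, 4, 1)
  row 1: subtract 1×row0 = (0, 0, 3, 4, 2)
  row 2: subtract 4×row0 = (0, 4, 1, 3, 2)
  row 3: subtract 3×row0 = (0, 1, 0, 3, 4)
step 2: exchange rows 1,2
step 2: normalize row 1 (÷4) = (0, 1, 4, 2, 3)
  row 0: subtract 4×row1 = (1, 0, 2, 1, 4)
  row 3: subtract 1×row1 = (0, 0, 1, 1, 1)
step 3: normalize row 2 (÷3) = (0, 0, 1, 3, 4)
  row 0: subtract 2×row2 = (1, 0, 0, 0, 1)
  row 1: subtract 4×row2 = (0, 1, 0, 0, 2)
  row 3: subtract 1×row2 = (0, 0, 0, 3, 2)
step 4: normalize row 3 (÷3) = (0, 0, 0, 1, 4)
  row 2: subtract 3×row3 = (0, 0, 1, 0, 2)

M[2][4] = 2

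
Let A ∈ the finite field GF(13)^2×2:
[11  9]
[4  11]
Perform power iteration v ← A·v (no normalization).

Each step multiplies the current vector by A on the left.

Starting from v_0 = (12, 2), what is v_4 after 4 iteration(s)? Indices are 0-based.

v_0 = (12, 2).
v_1 = A·v_0 = (7, 5).
v_2 = A·v_1 = (5, 5).
v_3 = A·v_2 = (9, 10).
v_4 = A·v_3 = (7, 3).

v_4 = (7, 3)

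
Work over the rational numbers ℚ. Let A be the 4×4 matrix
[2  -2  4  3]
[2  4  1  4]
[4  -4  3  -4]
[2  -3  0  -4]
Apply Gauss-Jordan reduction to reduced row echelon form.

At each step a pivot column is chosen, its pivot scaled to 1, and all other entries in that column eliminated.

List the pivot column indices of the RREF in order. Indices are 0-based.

step 1: normalize row 0 (÷2) = (1, -1, 2, 3/2)
  row 1: subtract 2×row0 = (0, 6, -3, 1)
  row 2: subtract 4×row0 = (0, 0, -5, -10)
  row 3: subtract 2×row0 = (0, -1, -4, -7)
step 2: normalize row 1 (÷6) = (0, 1, -1/2, 1/6)
  row 0: subtract -1×row1 = (1, 0, 3/2, 5/3)
  row 3: subtract -1×row1 = (0, 0, -9/2, -41/6)
step 3: normalize row 2 (÷-5) = (0, 0, 1, 2)
  row 0: subtract 3/2×row2 = (1, 0, 0, -4/3)
  row 1: subtract -1/2×row2 = (0, 1, 0, 7/6)
  row 3: subtract -9/2×row2 = (0, 0, 0, 13/6)
step 4: normalize row 3 (÷13/6) = (0, 0, 0, 1)
  row 0: subtract -4/3×row3 = (1, 0, 0, 0)
  row 1: subtract 7/6×row3 = (0, 1, 0, 0)
  row 2: subtract 2×row3 = (0, 0, 1, 0)

pivot columns: 0, 1, 2, 3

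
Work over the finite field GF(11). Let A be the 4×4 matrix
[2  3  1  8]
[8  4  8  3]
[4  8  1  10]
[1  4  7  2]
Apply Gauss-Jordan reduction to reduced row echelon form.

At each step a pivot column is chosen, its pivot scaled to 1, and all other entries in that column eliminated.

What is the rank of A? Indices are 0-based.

rank = 4

step 1: normalize row 0 (÷2) = (1, 7, 6, 4)
  row 1: subtract 8×row0 = (0, 3, 4, 4)
  row 2: subtract 4×row0 = (0, 2, 10, 5)
  row 3: subtract 1×row0 = (0, 8, 1, 9)
step 2: normalize row 1 (÷3) = (0, 1, 5, 5)
  row 0: subtract 7×row1 = (1, 0, 4, 2)
  row 2: subtract 2×row1 = (0, 0, 0, 6)
  row 3: subtract 8×row1 = (0, 0, 5, 2)
step 3: exchange rows 2,3
step 3: normalize row 2 (÷5) = (0, 0, 1, 7)
  row 0: subtract 4×row2 = (1, 0, 0, 7)
  row 1: subtract 5×row2 = (0, 1, 0, 3)
step 4: normalize row 3 (÷6) = (0, 0, 0, 1)
  row 0: subtract 7×row3 = (1, 0, 0, 0)
  row 1: subtract 3×row3 = (0, 1, 0, 0)
  row 2: subtract 7×row3 = (0, 0, 1, 0)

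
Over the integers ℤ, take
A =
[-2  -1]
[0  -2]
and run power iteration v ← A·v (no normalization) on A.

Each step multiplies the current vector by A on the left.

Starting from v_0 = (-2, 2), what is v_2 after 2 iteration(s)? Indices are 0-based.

v_2 = (0, 8)

v_0 = (-2, 2).
v_1 = A·v_0 = (2, -4).
v_2 = A·v_1 = (0, 8).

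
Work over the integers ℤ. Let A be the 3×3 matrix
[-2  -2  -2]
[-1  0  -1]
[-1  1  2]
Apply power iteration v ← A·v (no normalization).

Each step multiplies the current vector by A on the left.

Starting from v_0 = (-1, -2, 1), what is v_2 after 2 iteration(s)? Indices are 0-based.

v_0 = (-1, -2, 1).
v_1 = A·v_0 = (4, 0, 1).
v_2 = A·v_1 = (-10, -5, -2).

v_2 = (-10, -5, -2)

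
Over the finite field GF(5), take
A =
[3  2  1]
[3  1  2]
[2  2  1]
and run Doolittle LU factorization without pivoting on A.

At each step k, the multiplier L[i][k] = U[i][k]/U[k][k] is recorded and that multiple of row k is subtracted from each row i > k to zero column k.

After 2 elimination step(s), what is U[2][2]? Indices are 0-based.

U[2][2] = 1

k=0: U[0][0]=3
  eliminate (1,0): mult=1, new row 1: (0, 4, 1); set L[1][0]=1
  eliminate (2,0): mult=4, new row 2: (0, 4, 2); set L[2][0]=4
k=1: U[1][1]=4
  eliminate (2,1): mult=1, new row 2: (0, 0, 1); set L[2][1]=1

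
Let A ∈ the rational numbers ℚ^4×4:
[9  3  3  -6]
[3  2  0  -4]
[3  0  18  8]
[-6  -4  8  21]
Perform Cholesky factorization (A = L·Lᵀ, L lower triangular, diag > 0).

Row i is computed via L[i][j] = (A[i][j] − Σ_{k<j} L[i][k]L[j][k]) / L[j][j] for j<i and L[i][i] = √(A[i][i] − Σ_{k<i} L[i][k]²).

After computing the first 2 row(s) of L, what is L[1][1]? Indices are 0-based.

Step 1: L[0][0] = √(9) = 3.
  L[1][0] = (3) / L[0][0] = 1.
Step 2: L[1][1] = √(1) = 1.

L[1][1] = 1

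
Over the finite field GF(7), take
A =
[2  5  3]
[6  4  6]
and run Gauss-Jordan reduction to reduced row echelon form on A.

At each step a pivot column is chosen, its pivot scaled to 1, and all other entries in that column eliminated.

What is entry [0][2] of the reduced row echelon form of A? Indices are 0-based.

pivot(0,0)=2: scale R0 → (1, 6, 5)
  clear (1,0): R1 −= (6)R0 → (0, 3, 4)
pivot(1,1)=3: scale R1 → (0, 1, 6)
  clear (0,1): R0 −= (6)R1 → (1, 0, 4)

M[0][2] = 4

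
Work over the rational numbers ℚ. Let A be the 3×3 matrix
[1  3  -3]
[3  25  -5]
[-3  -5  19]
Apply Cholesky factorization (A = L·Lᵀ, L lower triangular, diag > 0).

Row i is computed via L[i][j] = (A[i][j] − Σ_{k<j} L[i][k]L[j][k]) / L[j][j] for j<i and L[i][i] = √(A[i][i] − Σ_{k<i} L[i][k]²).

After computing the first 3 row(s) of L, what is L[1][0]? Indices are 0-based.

Step 1: L[0][0] = √(1) = 1.
  L[1][0] = (3) / L[0][0] = 3.
Step 2: L[1][1] = √(16) = 4.
  L[2][0] = (-3) / L[0][0] = -3.
  L[2][1] = (4) / L[1][1] = 1.
Step 3: L[2][2] = √(9) = 3.

L[1][0] = 3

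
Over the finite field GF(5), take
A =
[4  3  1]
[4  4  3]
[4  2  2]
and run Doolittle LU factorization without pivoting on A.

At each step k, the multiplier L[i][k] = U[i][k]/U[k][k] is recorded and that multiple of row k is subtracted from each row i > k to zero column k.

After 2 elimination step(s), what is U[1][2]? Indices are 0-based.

U[1][2] = 2

k=0: U[0][0]=4
  eliminate (1,0): mult=1, new row 1: (0, 1, 2); set L[1][0]=1
  eliminate (2,0): mult=1, new row 2: (0, 4, 1); set L[2][0]=1
k=1: U[1][1]=1
  eliminate (2,1): mult=4, new row 2: (0, 0, 3); set L[2][1]=4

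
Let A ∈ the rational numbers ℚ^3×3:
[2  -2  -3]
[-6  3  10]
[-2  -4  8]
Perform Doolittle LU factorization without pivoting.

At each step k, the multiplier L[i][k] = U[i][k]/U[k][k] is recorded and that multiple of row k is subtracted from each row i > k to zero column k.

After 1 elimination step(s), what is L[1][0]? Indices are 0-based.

L[1][0] = -3

k=0: U[0][0]=2
  eliminate (1,0): mult=-3, new row 1: (0, -3, 1); set L[1][0]=-3
  eliminate (2,0): mult=-1, new row 2: (0, -6, 5); set L[2][0]=-1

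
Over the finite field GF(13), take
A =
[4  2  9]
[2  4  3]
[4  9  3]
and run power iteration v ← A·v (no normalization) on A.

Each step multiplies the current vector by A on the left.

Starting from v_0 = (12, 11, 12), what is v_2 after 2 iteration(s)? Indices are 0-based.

v_2 = (6, 8, 0)

v_0 = (12, 11, 12).
v_1 = A·v_0 = (9, 0, 1).
v_2 = A·v_1 = (6, 8, 0).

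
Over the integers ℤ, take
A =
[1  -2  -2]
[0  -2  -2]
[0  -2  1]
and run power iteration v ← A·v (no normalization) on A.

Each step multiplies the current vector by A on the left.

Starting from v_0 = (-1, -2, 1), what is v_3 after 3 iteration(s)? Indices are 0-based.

v_0 = (-1, -2, 1).
v_1 = A·v_0 = (1, 2, 5).
v_2 = A·v_1 = (-13, -14, 1).
v_3 = A·v_2 = (13, 26, 29).

v_3 = (13, 26, 29)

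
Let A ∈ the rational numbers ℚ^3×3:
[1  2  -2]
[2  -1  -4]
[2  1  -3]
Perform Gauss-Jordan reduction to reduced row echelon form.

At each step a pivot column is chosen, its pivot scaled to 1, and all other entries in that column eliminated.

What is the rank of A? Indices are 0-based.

rank = 3

pivot(0,0)=1: scale R0 → (1, 2, -2)
  clear (1,0): R1 −= (2)R0 → (0, -5, 0)
  clear (2,0): R2 −= (2)R0 → (0, -3, 1)
pivot(1,1)=-5: scale R1 → (0, 1, 0)
  clear (0,1): R0 −= (2)R1 → (1, 0, -2)
  clear (2,1): R2 −= (-3)R1 → (0, 0, 1)
pivot(2,2)=1: scale R2 → (0, 0, 1)
  clear (0,2): R0 −= (-2)R2 → (1, 0, 0)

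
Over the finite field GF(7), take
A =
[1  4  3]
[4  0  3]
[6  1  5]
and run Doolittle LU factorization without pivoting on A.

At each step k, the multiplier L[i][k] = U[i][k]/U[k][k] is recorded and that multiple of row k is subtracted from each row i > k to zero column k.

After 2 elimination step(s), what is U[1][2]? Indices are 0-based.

U[1][2] = 5

k=0: U[0][0]=1
  eliminate (1,0): mult=4, new row 1: (0, 5, 5); set L[1][0]=4
  eliminate (2,0): mult=6, new row 2: (0, 5, 1); set L[2][0]=6
k=1: U[1][1]=5
  eliminate (2,1): mult=1, new row 2: (0, 0, 3); set L[2][1]=1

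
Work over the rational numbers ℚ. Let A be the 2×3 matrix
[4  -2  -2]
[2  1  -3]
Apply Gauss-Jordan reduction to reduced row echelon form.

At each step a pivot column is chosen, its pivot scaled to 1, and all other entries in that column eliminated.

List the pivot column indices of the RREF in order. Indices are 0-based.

pivot columns: 0, 1

step 1: normalize row 0 (÷4) = (1, -1/2, -1/2)
  row 1: subtract 2×row0 = (0, 2, -2)
step 2: normalize row 1 (÷2) = (0, 1, -1)
  row 0: subtract -1/2×row1 = (1, 0, -1)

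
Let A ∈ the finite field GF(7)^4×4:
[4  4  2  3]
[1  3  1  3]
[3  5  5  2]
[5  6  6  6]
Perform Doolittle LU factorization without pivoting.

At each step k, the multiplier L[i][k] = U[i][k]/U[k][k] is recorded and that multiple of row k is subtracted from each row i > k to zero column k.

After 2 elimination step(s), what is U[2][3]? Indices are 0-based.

Step 1: pivot at (0,0) is 4.
  row1 ← row1 − (2)·row0  ⇒  L[1][0]=2, U row1=(0, 2, 4, 4)
  row2 ← row2 − (6)·row0  ⇒  L[2][0]=6, U row2=(0, 2, 0, 5)
  row3 ← row3 − (3)·row0  ⇒  L[3][0]=3, U row3=(0, 1, 0, 4)
Step 2: pivot at (1,1) is 2.
  row2 ← row2 − (1)·row1  ⇒  L[2][1]=1, U row2=(0, 0, 3, 1)
  row3 ← row3 − (4)·row1  ⇒  L[3][1]=4, U row3=(0, 0, 5, 2)

U[2][3] = 1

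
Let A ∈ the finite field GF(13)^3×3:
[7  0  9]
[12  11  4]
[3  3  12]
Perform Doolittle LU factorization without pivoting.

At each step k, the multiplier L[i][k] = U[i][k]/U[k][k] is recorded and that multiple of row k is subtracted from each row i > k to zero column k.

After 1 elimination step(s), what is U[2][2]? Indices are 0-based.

Step 1: pivot at (0,0) is 7.
  row1 ← row1 − (11)·row0  ⇒  L[1][0]=11, U row1=(0, 11, 9)
  row2 ← row2 − (6)·row0  ⇒  L[2][0]=6, U row2=(0, 3, 10)

U[2][2] = 10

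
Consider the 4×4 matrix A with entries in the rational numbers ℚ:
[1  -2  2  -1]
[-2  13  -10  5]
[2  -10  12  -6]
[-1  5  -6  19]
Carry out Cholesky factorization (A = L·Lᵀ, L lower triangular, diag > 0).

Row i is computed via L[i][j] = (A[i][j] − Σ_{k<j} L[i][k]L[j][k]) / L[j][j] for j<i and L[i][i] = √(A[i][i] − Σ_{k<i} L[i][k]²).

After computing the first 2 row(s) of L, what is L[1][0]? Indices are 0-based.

L[1][0] = -2

Step 1: L[0][0] = √(1) = 1.
  L[1][0] = (-2) / L[0][0] = -2.
Step 2: L[1][1] = √(9) = 3.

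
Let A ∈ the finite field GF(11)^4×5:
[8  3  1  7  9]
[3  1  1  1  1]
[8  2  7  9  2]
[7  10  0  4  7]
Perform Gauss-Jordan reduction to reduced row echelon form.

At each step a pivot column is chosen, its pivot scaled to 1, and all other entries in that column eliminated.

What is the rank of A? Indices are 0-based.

rank = 4

step 1: normalize row 0 (÷8) = (1, 10, 7, 5, 8)
  row 1: subtract 3×row0 = (0, 4, 2, 8, 10)
  row 2: subtract 8×row0 = (0, 10, 6, 2, 4)
  row 3: subtract 7×row0 = (0, 6, 6, 2, 6)
step 2: normalize row 1 (÷4) = (0, 1, 6, 2, 8)
  row 0: subtract 10×row1 = (1, 0, 2, 7, 5)
  row 2: subtract 10×row1 = (0, 0, 1, 4, 1)
  row 3: subtract 6×row1 = (0, 0, 3, 1, 2)
step 3: normalize row 2 (÷1) = (0, 0, 1, 4, 1)
  row 0: subtract 2×row2 = (1, 0, 0, 10, 3)
  row 1: subtract 6×row2 = (0, 1, 0, 0, 2)
  row 3: subtract 3×row2 = (0, 0, 0, 0, 10)
skip col 3 (zero from row 3)
step 4: normalize row 3 (÷10) = (0, 0, 0, 0, 1)
  row 0: subtract 3×row3 = (1, 0, 0, 10, 0)
  row 1: subtract 2×row3 = (0, 1, 0, 0, 0)
  row 2: subtract 1×row3 = (0, 0, 1, 4, 0)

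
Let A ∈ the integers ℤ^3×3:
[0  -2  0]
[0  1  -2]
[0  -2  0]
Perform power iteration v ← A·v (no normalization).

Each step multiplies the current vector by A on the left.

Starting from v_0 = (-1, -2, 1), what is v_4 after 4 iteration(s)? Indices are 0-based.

v_4 = (56, -76, 56)

v_0 = (-1, -2, 1).
v_1 = A·v_0 = (4, -4, 4).
v_2 = A·v_1 = (8, -12, 8).
v_3 = A·v_2 = (24, -28, 24).
v_4 = A·v_3 = (56, -76, 56).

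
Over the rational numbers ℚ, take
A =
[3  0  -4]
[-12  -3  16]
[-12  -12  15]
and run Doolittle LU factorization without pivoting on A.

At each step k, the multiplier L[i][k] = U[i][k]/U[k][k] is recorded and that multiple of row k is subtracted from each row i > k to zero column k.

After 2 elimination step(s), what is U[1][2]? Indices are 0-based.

[col 0] pivot 3
  R1 -= -4*R0 → (0, -3, 0)  (L[1][0] := -4)
  R2 -= -4*R0 → (0, -12, -1)  (L[2][0] := -4)
[col 1] pivot -3
  R2 -= 4*R1 → (0, 0, -1)  (L[2][1] := 4)

U[1][2] = 0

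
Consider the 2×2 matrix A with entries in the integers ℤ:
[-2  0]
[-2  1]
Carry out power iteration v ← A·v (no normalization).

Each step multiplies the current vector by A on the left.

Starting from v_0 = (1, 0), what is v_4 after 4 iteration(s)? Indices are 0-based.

v_4 = (16, 10)

v_0 = (1, 0).
v_1 = A·v_0 = (-2, -2).
v_2 = A·v_1 = (4, 2).
v_3 = A·v_2 = (-8, -6).
v_4 = A·v_3 = (16, 10).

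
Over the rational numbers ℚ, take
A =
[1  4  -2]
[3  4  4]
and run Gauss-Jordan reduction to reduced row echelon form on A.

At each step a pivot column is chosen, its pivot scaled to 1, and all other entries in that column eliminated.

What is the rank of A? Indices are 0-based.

rank = 2

pivot(0,0)=1: scale R0 → (1, 4, -2)
  clear (1,0): R1 −= (3)R0 → (0, -8, 10)
pivot(1,1)=-8: scale R1 → (0, 1, -5/4)
  clear (0,1): R0 −= (4)R1 → (1, 0, 3)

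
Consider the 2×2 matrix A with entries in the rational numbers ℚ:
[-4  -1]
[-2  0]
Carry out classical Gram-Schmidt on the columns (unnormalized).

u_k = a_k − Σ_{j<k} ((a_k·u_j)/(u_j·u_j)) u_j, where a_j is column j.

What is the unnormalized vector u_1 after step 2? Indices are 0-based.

Step 1: u_0 = a_0 = (-4, -2).
Step 2: u_1 = a_1 − (1/5)·u_0 = (-1/5, 2/5).

u_1 = (-1/5, 2/5)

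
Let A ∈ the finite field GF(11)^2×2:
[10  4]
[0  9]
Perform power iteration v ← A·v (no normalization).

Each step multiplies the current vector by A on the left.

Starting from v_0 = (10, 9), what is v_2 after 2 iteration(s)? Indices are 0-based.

v_0 = (10, 9).
v_1 = A·v_0 = (4, 4).
v_2 = A·v_1 = (1, 3).

v_2 = (1, 3)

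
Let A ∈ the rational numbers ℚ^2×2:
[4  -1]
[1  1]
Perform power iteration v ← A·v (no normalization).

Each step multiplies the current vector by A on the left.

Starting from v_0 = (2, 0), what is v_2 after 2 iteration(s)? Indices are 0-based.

v_0 = (2, 0).
v_1 = A·v_0 = (8, 2).
v_2 = A·v_1 = (30, 10).

v_2 = (30, 10)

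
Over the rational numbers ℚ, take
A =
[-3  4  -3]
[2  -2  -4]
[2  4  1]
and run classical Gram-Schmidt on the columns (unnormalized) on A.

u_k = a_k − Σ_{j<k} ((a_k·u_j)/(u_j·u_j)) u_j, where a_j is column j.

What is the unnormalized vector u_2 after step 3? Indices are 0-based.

u_2 = (-354/137, -590/137, 59/137)

Step 1: u_0 = a_0 = (-3, 2, 2).
Step 2: u_1 = a_1 − (-8/17)·u_0 = (44/17, -18/17, 84/17).
Step 3: u_2 = a_2 − (3/17)·u_0 − (6/137)·u_1 = (-354/137, -590/137, 59/137).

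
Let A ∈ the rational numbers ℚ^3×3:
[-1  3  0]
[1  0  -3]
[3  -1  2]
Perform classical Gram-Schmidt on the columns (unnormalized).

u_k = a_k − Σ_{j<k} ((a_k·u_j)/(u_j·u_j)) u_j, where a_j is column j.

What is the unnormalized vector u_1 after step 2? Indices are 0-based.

u_1 = (27/11, 6/11, 7/11)

Step 1: u_0 = a_0 = (-1, 1, 3).
Step 2: u_1 = a_1 − (-6/11)·u_0 = (27/11, 6/11, 7/11).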